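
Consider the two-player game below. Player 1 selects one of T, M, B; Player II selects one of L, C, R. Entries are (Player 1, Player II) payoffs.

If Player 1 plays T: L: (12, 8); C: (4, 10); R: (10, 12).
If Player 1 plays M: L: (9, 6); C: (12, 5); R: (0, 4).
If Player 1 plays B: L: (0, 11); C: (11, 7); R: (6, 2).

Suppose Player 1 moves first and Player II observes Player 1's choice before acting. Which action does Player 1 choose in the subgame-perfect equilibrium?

Solve by backward induction (Player 1 leads).
- T: Player II compares 8, 10, 12 and picks R; Player 1 would get 10.
- M: Player II compares 6, 5, 4 and picks L; Player 1 would get 9.
- B: Player II compares 11, 7, 2 and picks L; Player 1 would get 0.
Maximizing over 10, 9, 0, Player 1 chooses T. Subgame-perfect outcome: (T, R) with payoffs (10, 12).

T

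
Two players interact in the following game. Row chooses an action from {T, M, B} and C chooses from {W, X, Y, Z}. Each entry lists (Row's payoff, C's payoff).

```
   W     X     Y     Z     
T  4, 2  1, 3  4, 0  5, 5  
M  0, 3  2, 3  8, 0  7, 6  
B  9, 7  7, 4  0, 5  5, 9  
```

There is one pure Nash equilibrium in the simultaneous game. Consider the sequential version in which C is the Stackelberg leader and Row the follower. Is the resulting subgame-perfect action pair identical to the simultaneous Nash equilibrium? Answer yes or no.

Backward induction with C moving first.
- W: Row compares 4, 0, 9 and picks B; C would get 7.
- X: Row compares 1, 2, 7 and picks B; C would get 4.
- Y: Row compares 4, 8, 0 and picks M; C would get 0.
- Z: Row compares 5, 7, 5 and picks M; C would get 6.
Among 7, 4, 0, 6, the best is 7 at W. Subgame-perfect outcome: (B, W) with payoffs (9, 7).
Now find the simultaneous Nash equilibrium.
Row's best replies: W→B; X→B; Y→M; Z→M.
C's best replies: T→Z; M→Z; B→Z.
The unique mutual best reply is (M, Z), giving (7, 6).
Sequential outcome (B, W) differs from the Nash profile (M, Z).

no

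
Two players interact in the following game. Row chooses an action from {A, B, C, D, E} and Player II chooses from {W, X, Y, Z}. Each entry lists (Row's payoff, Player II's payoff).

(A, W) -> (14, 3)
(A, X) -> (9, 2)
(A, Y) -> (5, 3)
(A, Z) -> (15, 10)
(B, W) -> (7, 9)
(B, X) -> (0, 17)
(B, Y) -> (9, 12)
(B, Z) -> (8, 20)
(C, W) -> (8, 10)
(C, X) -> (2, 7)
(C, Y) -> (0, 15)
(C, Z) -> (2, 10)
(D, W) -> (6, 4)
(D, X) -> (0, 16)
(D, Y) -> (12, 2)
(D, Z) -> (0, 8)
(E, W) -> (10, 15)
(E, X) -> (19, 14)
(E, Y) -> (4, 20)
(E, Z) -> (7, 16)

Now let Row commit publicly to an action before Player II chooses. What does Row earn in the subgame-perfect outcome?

15

Work backward from Player II's decision.
- A → Player II plays Z (best of 3, 2, 3, 10); Row gets 15.
- B → Player II plays Z (best of 9, 17, 12, 20); Row gets 8.
- C → Player II plays Y (best of 10, 7, 15, 10); Row gets 0.
- D → Player II plays X (best of 4, 16, 2, 8); Row gets 0.
- E → Player II plays Y (best of 15, 14, 20, 16); Row gets 4.
Row's induced payoffs are 15, 8, 0, 0, 4, so Row commits to A. Subgame-perfect outcome: (A, Z) with payoffs (15, 10).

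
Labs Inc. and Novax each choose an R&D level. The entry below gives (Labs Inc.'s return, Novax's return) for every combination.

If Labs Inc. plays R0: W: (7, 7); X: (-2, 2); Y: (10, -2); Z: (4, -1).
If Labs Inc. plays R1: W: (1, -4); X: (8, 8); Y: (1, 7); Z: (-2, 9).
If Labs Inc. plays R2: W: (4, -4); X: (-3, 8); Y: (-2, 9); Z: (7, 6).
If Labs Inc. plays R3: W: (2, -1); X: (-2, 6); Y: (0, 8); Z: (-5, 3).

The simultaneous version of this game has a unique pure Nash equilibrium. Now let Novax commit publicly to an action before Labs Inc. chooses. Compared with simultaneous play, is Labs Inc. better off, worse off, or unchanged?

better off

Labs Inc. best-responds to each possible Novax move:
- W: Labs Inc. compares 7, 1, 4, 2 and picks R0; Novax would get 7.
- X: Labs Inc. compares -2, 8, -3, -2 and picks R1; Novax would get 8.
- Y: Labs Inc. compares 10, 1, -2, 0 and picks R0; Novax would get -2.
- Z: Labs Inc. compares 4, -2, 7, -5 and picks R2; Novax would get 6.
Maximizing over 7, 8, -2, 6, Novax chooses X. Subgame-perfect outcome: (R1, X) with payoffs (8, 8).
Now find the simultaneous Nash equilibrium.
Labs Inc.'s best replies: W→R0; X→R1; Y→R0; Z→R2.
Novax's best replies: R0→W; R1→Z; R2→Y; R3→Y.
The unique mutual best reply is (R0, W), giving (7, 7).
Labs Inc. earns 8 sequentially versus 7 at the Nash outcome: better off.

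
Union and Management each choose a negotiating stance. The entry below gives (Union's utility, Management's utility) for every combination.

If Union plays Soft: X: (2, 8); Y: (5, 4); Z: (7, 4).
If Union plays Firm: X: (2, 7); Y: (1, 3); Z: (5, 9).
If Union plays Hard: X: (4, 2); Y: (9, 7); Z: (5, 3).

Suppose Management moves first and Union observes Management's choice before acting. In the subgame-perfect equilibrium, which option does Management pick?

Y

Solve by backward induction (Management leads).
- X → Union plays Hard (best of 2, 2, 4); Management gets 2.
- Y → Union plays Hard (best of 5, 1, 9); Management gets 7.
- Z → Union plays Soft (best of 7, 5, 5); Management gets 4.
Maximizing over 2, 7, 4, Management chooses Y. Subgame-perfect outcome: (Hard, Y) with payoffs (9, 7).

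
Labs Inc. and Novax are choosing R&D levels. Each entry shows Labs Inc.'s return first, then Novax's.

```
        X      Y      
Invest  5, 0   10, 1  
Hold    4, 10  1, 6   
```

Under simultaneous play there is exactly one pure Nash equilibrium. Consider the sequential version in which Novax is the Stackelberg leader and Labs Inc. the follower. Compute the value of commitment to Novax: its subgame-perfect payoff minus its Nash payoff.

Solve by backward induction (Novax leads).
- X: BR = Invest, leader payoff 0.
- Y: BR = Invest, leader payoff 1.
Novax's induced payoffs are 0, 1, so Novax commits to Y. Subgame-perfect outcome: (Invest, Y) with payoffs (10, 1).
For the simultaneous game, intersect best replies.
Labs Inc.'s best replies: X→Invest; Y→Invest.
Novax's best replies: Invest→Y; Hold→X.
Only (Invest, Y) has each player best-responding; Nash payoffs (10, 1).
Novax's commitment gain: 1 − 1 = 0.

0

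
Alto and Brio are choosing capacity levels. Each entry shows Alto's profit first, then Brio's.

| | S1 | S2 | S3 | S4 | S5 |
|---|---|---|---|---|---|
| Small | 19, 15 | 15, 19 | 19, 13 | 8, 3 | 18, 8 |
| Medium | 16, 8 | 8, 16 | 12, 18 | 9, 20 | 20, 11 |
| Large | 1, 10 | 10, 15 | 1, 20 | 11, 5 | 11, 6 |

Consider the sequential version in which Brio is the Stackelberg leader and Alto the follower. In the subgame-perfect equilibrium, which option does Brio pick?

Backward induction with Brio moving first.
- S1: BR = Small, leader payoff 15.
- S2: BR = Small, leader payoff 19.
- S3: BR = Small, leader payoff 13.
- S4: BR = Large, leader payoff 5.
- S5: BR = Medium, leader payoff 11.
Brio's induced payoffs are 15, 19, 13, 5, 11, so Brio commits to S2. Subgame-perfect outcome: (Small, S2) with payoffs (15, 19).

S2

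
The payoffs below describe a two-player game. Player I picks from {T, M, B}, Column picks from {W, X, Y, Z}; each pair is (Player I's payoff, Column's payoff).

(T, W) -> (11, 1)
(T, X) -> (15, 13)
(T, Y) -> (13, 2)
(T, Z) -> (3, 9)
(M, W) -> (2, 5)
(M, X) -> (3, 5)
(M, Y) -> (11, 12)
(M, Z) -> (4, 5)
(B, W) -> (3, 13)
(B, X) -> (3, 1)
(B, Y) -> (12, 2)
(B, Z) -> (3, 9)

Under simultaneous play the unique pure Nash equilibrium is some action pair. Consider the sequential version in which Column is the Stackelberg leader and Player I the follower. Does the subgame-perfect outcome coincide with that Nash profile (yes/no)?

Work backward from Player I's decision.
- W: BR = T, leader payoff 1.
- X: BR = T, leader payoff 13.
- Y: BR = T, leader payoff 2.
- Z: BR = M, leader payoff 5.
Column's induced payoffs are 1, 13, 2, 5, so Column commits to X. Subgame-perfect outcome: (T, X) with payoffs (15, 13).
Under simultaneous play:
Player I's best replies: W→T; X→T; Y→T; Z→M.
Column's best replies: T→X; M→Y; B→W.
The unique mutual best reply is (T, X), giving (15, 13).
Sequential outcome (T, X) coincides with the Nash profile (T, X).

yes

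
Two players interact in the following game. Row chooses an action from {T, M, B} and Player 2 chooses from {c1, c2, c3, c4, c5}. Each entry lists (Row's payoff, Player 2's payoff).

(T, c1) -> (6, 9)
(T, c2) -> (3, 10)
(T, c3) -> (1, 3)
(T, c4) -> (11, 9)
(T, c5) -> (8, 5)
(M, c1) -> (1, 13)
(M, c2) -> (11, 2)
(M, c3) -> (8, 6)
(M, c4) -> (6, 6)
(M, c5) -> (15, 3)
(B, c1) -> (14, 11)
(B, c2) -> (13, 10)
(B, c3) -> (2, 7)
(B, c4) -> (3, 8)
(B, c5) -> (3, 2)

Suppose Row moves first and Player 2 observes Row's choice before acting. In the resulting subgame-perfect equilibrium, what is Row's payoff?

14

Player 2 best-responds to each possible Row move:
- T → Player 2 plays c2 (best of 9, 10, 3, 9, 5); Row gets 3.
- M → Player 2 plays c1 (best of 13, 2, 6, 6, 3); Row gets 1.
- B → Player 2 plays c1 (best of 11, 10, 7, 8, 2); Row gets 14.
Maximizing over 3, 1, 14, Row chooses B. Subgame-perfect outcome: (B, c1) with payoffs (14, 11).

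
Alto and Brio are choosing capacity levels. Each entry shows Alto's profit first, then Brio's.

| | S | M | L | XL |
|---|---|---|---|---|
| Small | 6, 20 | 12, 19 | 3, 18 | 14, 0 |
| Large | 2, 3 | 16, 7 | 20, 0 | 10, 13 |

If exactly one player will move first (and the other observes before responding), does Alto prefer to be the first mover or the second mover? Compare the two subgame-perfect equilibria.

first

If Alto leads: Brio's best replies are Small→S, Large→XL; Alto's induced payoffs 6, 10; outcome (Large, XL), payoffs (10, 13).
If Brio leads: Alto's best replies are S→Small, M→Large, L→Large, XL→Small; Brio's induced payoffs 20, 7, 0, 0; outcome (Small, S), payoffs (6, 20).
Alto gets 10 moving first and 6 moving second, so Alto prefers to move first.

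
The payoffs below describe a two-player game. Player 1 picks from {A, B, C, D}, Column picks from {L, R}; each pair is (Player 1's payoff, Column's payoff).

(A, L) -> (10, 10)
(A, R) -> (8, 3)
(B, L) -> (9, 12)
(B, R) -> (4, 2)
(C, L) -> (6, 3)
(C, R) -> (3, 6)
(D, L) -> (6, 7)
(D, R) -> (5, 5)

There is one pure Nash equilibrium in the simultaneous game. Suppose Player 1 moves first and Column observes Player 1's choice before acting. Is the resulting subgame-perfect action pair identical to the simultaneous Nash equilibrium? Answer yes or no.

Work backward from Column's decision.
- A: Column compares 10, 3 and picks L; Player 1 would get 10.
- B: Column compares 12, 2 and picks L; Player 1 would get 9.
- C: Column compares 3, 6 and picks R; Player 1 would get 3.
- D: Column compares 7, 5 and picks L; Player 1 would get 6.
Among 10, 9, 3, 6, the best is 10 at A. Subgame-perfect outcome: (A, L) with payoffs (10, 10).
For the simultaneous game, intersect best replies.
Player 1's best replies: L→A; R→A.
Column's best replies: A→L; B→L; C→R; D→L.
Only (A, L) has each player best-responding; Nash payoffs (10, 10).
Sequential outcome (A, L) coincides with the Nash profile (A, L).

yes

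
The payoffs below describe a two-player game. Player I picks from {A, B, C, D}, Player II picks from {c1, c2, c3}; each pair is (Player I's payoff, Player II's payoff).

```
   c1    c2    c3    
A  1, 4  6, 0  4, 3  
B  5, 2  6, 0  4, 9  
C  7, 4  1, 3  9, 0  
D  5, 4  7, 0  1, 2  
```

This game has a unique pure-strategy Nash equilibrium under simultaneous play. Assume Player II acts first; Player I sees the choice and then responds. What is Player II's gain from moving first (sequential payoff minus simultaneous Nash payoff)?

0

Solve by backward induction (Player II leads).
- c1: Player I compares 1, 5, 7, 5 and picks C; Player II would get 4.
- c2: Player I compares 6, 6, 1, 7 and picks D; Player II would get 0.
- c3: Player I compares 4, 4, 9, 1 and picks C; Player II would get 0.
Among 4, 0, 0, the best is 4 at c1. Subgame-perfect outcome: (C, c1) with payoffs (7, 4).
For the simultaneous game, intersect best replies.
Player I's best replies: c1→C; c2→D; c3→C.
Player II's best replies: A→c1; B→c3; C→c1; D→c1.
The unique mutual best reply is (C, c1), giving (7, 4).
Player II's commitment gain: 4 − 4 = 0.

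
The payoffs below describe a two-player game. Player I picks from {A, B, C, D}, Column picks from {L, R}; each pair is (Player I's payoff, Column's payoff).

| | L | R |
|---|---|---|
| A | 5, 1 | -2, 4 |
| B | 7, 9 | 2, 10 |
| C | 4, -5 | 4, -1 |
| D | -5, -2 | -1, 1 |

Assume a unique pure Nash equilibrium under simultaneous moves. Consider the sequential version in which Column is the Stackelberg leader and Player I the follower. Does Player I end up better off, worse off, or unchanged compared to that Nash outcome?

better off

Solve by backward induction (Column leads).
- L → Player I plays B (best of 5, 7, 4, -5); Column gets 9.
- R → Player I plays C (best of -2, 2, 4, -1); Column gets -1.
Among 9, -1, the best is 9 at L. Subgame-perfect outcome: (B, L) with payoffs (7, 9).
Under simultaneous play:
Player I's best replies: L→B; R→C.
Column's best replies: A→R; B→R; C→R; D→R.
Only (C, R) has each player best-responding; Nash payoffs (4, -1).
Player I earns 7 sequentially versus 4 at the Nash outcome: better off.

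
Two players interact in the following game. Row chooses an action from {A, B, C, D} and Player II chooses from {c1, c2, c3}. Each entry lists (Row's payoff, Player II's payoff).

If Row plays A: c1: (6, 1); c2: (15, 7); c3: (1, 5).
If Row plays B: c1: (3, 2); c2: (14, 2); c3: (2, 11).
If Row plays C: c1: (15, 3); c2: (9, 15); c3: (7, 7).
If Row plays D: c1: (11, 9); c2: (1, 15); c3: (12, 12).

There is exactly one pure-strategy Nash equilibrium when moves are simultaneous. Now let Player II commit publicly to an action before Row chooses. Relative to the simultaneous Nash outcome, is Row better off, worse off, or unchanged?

Backward induction with Player II moving first.
- c1: Row compares 6, 3, 15, 11 and picks C; Player II would get 3.
- c2: Row compares 15, 14, 9, 1 and picks A; Player II would get 7.
- c3: Row compares 1, 2, 7, 12 and picks D; Player II would get 12.
Among 3, 7, 12, the best is 12 at c3. Subgame-perfect outcome: (D, c3) with payoffs (12, 12).
Under simultaneous play:
Row's best replies: c1→C; c2→A; c3→D.
Player II's best replies: A→c2; B→c3; C→c2; D→c2.
The unique mutual best reply is (A, c2), giving (15, 7).
Row earns 12 sequentially versus 15 at the Nash outcome: worse off.

worse off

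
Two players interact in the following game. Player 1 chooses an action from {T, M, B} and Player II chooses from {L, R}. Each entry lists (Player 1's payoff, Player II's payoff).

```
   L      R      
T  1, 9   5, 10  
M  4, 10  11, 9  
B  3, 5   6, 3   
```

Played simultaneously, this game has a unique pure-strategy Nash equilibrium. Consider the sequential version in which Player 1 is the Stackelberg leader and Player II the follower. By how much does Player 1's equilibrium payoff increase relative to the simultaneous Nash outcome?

Player II best-responds to each possible Player 1 move:
- T: Player II compares 9, 10 and picks R; Player 1 would get 5.
- M: Player II compares 10, 9 and picks L; Player 1 would get 4.
- B: Player II compares 5, 3 and picks L; Player 1 would get 3.
Among 5, 4, 3, the best is 5 at T. Subgame-perfect outcome: (T, R) with payoffs (5, 10).
Under simultaneous play:
Player 1's best replies: L→M; R→M.
Player II's best replies: T→R; M→L; B→L.
Only (M, L) has each player best-responding; Nash payoffs (4, 10).
Player 1's commitment gain: 5 − 4 = 1.

1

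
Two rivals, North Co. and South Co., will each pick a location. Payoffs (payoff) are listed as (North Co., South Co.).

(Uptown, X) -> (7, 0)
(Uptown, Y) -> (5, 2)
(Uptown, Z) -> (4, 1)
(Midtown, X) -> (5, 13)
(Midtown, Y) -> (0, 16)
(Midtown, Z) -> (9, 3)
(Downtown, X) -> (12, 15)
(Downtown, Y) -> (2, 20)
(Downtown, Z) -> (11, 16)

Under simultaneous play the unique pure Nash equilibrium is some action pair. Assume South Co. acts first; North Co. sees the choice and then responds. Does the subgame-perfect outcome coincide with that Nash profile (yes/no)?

no

Work backward from North Co.'s decision.
- X → North Co. plays Downtown (best of 7, 5, 12); South Co. gets 15.
- Y → North Co. plays Uptown (best of 5, 0, 2); South Co. gets 2.
- Z → North Co. plays Downtown (best of 4, 9, 11); South Co. gets 16.
South Co.'s induced payoffs are 15, 2, 16, so South Co. commits to Z. Subgame-perfect outcome: (Downtown, Z) with payoffs (11, 16).
Under simultaneous play:
North Co.'s best replies: X→Downtown; Y→Uptown; Z→Downtown.
South Co.'s best replies: Uptown→Y; Midtown→Y; Downtown→Y.
Only (Uptown, Y) has each player best-responding; Nash payoffs (5, 2).
Sequential outcome (Downtown, Z) differs from the Nash profile (Uptown, Y).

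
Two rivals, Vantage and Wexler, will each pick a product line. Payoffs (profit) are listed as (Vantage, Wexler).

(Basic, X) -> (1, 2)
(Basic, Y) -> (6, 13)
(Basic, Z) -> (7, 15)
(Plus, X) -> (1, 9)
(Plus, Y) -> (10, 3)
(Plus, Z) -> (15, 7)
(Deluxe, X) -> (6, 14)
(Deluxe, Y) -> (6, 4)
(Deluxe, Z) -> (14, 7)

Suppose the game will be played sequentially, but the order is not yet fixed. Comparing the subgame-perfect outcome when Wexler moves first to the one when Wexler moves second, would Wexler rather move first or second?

second

If Vantage leads: Wexler's best replies are Basic→Z, Plus→X, Deluxe→X; Vantage's induced payoffs 7, 1, 6; outcome (Basic, Z), payoffs (7, 15).
If Wexler leads: Vantage's best replies are X→Deluxe, Y→Plus, Z→Plus; Wexler's induced payoffs 14, 3, 7; outcome (Deluxe, X), payoffs (6, 14).
Wexler gets 14 moving first and 15 moving second, so Wexler prefers to move second.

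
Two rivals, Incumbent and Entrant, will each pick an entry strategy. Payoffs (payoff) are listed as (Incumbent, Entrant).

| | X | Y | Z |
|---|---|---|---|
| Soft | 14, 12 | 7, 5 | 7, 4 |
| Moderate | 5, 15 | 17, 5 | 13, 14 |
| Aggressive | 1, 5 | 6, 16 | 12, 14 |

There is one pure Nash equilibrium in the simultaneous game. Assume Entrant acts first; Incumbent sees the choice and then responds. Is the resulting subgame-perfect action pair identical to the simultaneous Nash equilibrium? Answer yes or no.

Work backward from Incumbent's decision.
- X → Incumbent plays Soft (best of 14, 5, 1); Entrant gets 12.
- Y → Incumbent plays Moderate (best of 7, 17, 6); Entrant gets 5.
- Z → Incumbent plays Moderate (best of 7, 13, 12); Entrant gets 14.
Maximizing over 12, 5, 14, Entrant chooses Z. Subgame-perfect outcome: (Moderate, Z) with payoffs (13, 14).
Now find the simultaneous Nash equilibrium.
Incumbent's best replies: X→Soft; Y→Moderate; Z→Moderate.
Entrant's best replies: Soft→X; Moderate→X; Aggressive→Y.
Only (Soft, X) has each player best-responding; Nash payoffs (14, 12).
Sequential outcome (Moderate, Z) differs from the Nash profile (Soft, X).

no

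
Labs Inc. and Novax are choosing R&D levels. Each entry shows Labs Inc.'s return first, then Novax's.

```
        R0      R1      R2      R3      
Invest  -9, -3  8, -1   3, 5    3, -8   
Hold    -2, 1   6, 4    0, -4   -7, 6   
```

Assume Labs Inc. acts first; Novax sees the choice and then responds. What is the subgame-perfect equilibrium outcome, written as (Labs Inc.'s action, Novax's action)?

(Invest, R2)

Solve by backward induction (Labs Inc. leads).
- Invest: BR = R2, leader payoff 3.
- Hold: BR = R3, leader payoff -7.
Labs Inc.'s induced payoffs are 3, -7, so Labs Inc. commits to Invest. Subgame-perfect outcome: (Invest, R2) with payoffs (3, 5).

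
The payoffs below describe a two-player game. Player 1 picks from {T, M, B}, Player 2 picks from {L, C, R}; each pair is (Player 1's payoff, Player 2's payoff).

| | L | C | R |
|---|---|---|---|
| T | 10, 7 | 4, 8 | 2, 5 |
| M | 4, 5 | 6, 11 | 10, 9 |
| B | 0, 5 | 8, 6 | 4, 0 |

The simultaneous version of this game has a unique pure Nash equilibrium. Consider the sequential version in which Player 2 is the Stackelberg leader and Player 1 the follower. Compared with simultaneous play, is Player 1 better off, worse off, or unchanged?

Player 1 best-responds to each possible Player 2 move:
- L: Player 1 compares 10, 4, 0 and picks T; Player 2 would get 7.
- C: Player 1 compares 4, 6, 8 and picks B; Player 2 would get 6.
- R: Player 1 compares 2, 10, 4 and picks M; Player 2 would get 9.
Maximizing over 7, 6, 9, Player 2 chooses R. Subgame-perfect outcome: (M, R) with payoffs (10, 9).
For the simultaneous game, intersect best replies.
Player 1's best replies: L→T; C→B; R→M.
Player 2's best replies: T→C; M→C; B→C.
The unique mutual best reply is (B, C), giving (8, 6).
Player 1 earns 10 sequentially versus 8 at the Nash outcome: better off.

better off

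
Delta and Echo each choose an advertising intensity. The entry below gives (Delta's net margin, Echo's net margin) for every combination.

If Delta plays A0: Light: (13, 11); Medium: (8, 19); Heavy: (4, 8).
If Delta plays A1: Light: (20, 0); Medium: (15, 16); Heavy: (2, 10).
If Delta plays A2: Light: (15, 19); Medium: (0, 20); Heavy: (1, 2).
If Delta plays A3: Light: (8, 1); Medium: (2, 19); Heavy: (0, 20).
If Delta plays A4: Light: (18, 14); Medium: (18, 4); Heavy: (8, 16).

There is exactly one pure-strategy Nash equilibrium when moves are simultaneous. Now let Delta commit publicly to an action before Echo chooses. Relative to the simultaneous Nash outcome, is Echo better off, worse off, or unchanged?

unchanged

Backward induction with Delta moving first.
- A0: Echo compares 11, 19, 8 and picks Medium; Delta would get 8.
- A1: Echo compares 0, 16, 10 and picks Medium; Delta would get 15.
- A2: Echo compares 19, 20, 2 and picks Medium; Delta would get 0.
- A3: Echo compares 1, 19, 20 and picks Heavy; Delta would get 0.
- A4: Echo compares 14, 4, 16 and picks Heavy; Delta would get 8.
Among 8, 15, 0, 0, 8, the best is 15 at A1. Subgame-perfect outcome: (A1, Medium) with payoffs (15, 16).
Under simultaneous play:
Delta's best replies: Light→A1; Medium→A4; Heavy→A4.
Echo's best replies: A0→Medium; A1→Medium; A2→Medium; A3→Heavy; A4→Heavy.
Only (A4, Heavy) has each player best-responding; Nash payoffs (8, 16).
Echo earns 16 sequentially versus 16 at the Nash outcome: unchanged.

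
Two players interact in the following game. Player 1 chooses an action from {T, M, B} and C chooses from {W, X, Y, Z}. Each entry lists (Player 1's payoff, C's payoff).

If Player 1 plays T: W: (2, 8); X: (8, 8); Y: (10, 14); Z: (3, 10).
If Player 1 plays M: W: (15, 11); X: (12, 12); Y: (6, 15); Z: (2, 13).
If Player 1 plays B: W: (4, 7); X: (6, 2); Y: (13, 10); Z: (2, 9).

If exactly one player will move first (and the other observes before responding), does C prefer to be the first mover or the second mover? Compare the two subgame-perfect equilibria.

first

If Player 1 leads: C's best replies are T→Y, M→Y, B→Y; Player 1's induced payoffs 10, 6, 13; outcome (B, Y), payoffs (13, 10).
If C leads: Player 1's best replies are W→M, X→M, Y→B, Z→T; C's induced payoffs 11, 12, 10, 10; outcome (M, X), payoffs (12, 12).
C gets 12 moving first and 10 moving second, so C prefers to move first.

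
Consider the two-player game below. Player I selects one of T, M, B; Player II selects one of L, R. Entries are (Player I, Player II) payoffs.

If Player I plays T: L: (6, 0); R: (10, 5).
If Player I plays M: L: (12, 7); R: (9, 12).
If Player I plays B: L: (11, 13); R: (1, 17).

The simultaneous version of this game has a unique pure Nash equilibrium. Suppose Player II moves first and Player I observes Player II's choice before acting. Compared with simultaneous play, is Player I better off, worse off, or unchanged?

better off

Work backward from Player I's decision.
- L: Player I compares 6, 12, 11 and picks M; Player II would get 7.
- R: Player I compares 10, 9, 1 and picks T; Player II would get 5.
Player II's induced payoffs are 7, 5, so Player II commits to L. Subgame-perfect outcome: (M, L) with payoffs (12, 7).
Under simultaneous play:
Player I's best replies: L→M; R→T.
Player II's best replies: T→R; M→R; B→R.
The unique mutual best reply is (T, R), giving (10, 5).
Player I earns 12 sequentially versus 10 at the Nash outcome: better off.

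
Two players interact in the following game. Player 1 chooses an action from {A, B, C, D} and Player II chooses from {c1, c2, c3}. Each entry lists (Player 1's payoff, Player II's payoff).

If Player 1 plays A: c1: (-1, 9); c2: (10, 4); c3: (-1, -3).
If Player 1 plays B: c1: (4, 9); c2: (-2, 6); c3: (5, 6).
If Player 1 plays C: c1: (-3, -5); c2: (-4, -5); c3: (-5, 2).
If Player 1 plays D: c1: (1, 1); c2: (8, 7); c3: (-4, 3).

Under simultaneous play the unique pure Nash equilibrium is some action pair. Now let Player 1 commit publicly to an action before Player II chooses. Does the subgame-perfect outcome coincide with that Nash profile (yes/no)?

no

Player II best-responds to each possible Player 1 move:
- A: Player II compares 9, 4, -3 and picks c1; Player 1 would get -1.
- B: Player II compares 9, 6, 6 and picks c1; Player 1 would get 4.
- C: Player II compares -5, -5, 2 and picks c3; Player 1 would get -5.
- D: Player II compares 1, 7, 3 and picks c2; Player 1 would get 8.
Player 1's induced payoffs are -1, 4, -5, 8, so Player 1 commits to D. Subgame-perfect outcome: (D, c2) with payoffs (8, 7).
Under simultaneous play:
Player 1's best replies: c1→B; c2→A; c3→B.
Player II's best replies: A→c1; B→c1; C→c3; D→c2.
The unique mutual best reply is (B, c1), giving (4, 9).
Sequential outcome (D, c2) differs from the Nash profile (B, c1).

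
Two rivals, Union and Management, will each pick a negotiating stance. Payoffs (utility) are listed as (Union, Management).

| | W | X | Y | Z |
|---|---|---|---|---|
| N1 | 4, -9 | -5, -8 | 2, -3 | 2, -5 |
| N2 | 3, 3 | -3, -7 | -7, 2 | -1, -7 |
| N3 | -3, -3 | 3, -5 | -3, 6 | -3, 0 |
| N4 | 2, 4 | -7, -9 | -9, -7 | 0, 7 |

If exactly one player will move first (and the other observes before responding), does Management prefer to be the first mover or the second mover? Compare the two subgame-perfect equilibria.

second

If Union leads: Management's best replies are N1→Y, N2→W, N3→Y, N4→Z; Union's induced payoffs 2, 3, -3, 0; outcome (N2, W), payoffs (3, 3).
If Management leads: Union's best replies are W→N1, X→N3, Y→N1, Z→N1; Management's induced payoffs -9, -5, -3, -5; outcome (N1, Y), payoffs (2, -3).
Management gets -3 moving first and 3 moving second, so Management prefers to move second.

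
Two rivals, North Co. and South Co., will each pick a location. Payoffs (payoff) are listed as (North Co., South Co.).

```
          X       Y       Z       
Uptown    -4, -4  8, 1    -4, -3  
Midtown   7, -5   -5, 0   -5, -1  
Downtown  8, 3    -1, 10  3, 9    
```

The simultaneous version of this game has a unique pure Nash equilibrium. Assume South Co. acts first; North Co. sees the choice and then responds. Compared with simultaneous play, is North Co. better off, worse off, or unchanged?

worse off

North Co. best-responds to each possible South Co. move:
- X → North Co. plays Downtown (best of -4, 7, 8); South Co. gets 3.
- Y → North Co. plays Uptown (best of 8, -5, -1); South Co. gets 1.
- Z → North Co. plays Downtown (best of -4, -5, 3); South Co. gets 9.
South Co.'s induced payoffs are 3, 1, 9, so South Co. commits to Z. Subgame-perfect outcome: (Downtown, Z) with payoffs (3, 9).
For the simultaneous game, intersect best replies.
North Co.'s best replies: X→Downtown; Y→Uptown; Z→Downtown.
South Co.'s best replies: Uptown→Y; Midtown→Y; Downtown→Y.
Only (Uptown, Y) has each player best-responding; Nash payoffs (8, 1).
North Co. earns 3 sequentially versus 8 at the Nash outcome: worse off.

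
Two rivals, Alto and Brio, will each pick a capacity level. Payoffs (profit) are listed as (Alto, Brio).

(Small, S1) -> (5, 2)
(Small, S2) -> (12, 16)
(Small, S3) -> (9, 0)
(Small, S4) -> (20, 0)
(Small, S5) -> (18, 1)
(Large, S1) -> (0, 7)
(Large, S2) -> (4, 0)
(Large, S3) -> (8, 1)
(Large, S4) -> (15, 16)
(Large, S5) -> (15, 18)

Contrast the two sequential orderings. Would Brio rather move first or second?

second

If Alto leads: Brio's best replies are Small→S2, Large→S5; Alto's induced payoffs 12, 15; outcome (Large, S5), payoffs (15, 18).
If Brio leads: Alto's best replies are S1→Small, S2→Small, S3→Small, S4→Small, S5→Small; Brio's induced payoffs 2, 16, 0, 0, 1; outcome (Small, S2), payoffs (12, 16).
Brio gets 16 moving first and 18 moving second, so Brio prefers to move second.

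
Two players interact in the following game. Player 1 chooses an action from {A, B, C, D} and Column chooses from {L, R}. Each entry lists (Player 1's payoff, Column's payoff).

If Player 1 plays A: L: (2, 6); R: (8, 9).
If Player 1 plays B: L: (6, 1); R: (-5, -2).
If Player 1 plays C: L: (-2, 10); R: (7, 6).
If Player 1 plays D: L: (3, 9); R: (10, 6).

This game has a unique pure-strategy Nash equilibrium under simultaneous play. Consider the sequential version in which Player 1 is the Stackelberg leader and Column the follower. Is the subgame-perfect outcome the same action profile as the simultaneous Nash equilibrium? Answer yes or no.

no

Work backward from Column's decision.
- A: Column compares 6, 9 and picks R; Player 1 would get 8.
- B: Column compares 1, -2 and picks L; Player 1 would get 6.
- C: Column compares 10, 6 and picks L; Player 1 would get -2.
- D: Column compares 9, 6 and picks L; Player 1 would get 3.
Player 1's induced payoffs are 8, 6, -2, 3, so Player 1 commits to A. Subgame-perfect outcome: (A, R) with payoffs (8, 9).
Under simultaneous play:
Player 1's best replies: L→B; R→D.
Column's best replies: A→R; B→L; C→L; D→L.
Only (B, L) has each player best-responding; Nash payoffs (6, 1).
Sequential outcome (A, R) differs from the Nash profile (B, L).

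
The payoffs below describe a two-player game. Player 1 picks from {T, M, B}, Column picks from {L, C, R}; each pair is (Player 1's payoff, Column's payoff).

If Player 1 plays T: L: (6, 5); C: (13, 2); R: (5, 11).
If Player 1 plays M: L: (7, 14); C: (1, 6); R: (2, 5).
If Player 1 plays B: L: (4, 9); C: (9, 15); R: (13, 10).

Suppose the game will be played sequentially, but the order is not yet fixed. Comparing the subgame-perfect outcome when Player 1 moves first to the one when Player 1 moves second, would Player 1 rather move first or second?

first

If Player 1 leads: Column's best replies are T→R, M→L, B→C; Player 1's induced payoffs 5, 7, 9; outcome (B, C), payoffs (9, 15).
If Column leads: Player 1's best replies are L→M, C→T, R→B; Column's induced payoffs 14, 2, 10; outcome (M, L), payoffs (7, 14).
Player 1 gets 9 moving first and 7 moving second, so Player 1 prefers to move first.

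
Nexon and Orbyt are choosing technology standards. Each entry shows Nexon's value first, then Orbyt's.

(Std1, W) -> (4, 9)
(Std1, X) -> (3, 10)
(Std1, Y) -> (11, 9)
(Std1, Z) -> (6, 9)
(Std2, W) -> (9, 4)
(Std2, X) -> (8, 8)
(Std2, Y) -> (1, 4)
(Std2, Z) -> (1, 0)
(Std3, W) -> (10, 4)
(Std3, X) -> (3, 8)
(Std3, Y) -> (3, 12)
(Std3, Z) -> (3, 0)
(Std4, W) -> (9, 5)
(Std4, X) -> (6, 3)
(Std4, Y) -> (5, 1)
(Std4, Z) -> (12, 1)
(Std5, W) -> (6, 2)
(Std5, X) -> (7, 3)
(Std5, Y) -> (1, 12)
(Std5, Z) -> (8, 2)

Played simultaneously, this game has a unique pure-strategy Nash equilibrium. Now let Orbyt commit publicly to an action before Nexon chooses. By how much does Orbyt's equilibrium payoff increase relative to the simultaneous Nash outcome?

1

Backward induction with Orbyt moving first.
- W: BR = Std3, leader payoff 4.
- X: BR = Std2, leader payoff 8.
- Y: BR = Std1, leader payoff 9.
- Z: BR = Std4, leader payoff 1.
Among 4, 8, 9, 1, the best is 9 at Y. Subgame-perfect outcome: (Std1, Y) with payoffs (11, 9).
Under simultaneous play:
Nexon's best replies: W→Std3; X→Std2; Y→Std1; Z→Std4.
Orbyt's best replies: Std1→X; Std2→X; Std3→Y; Std4→W; Std5→Y.
Only (Std2, X) has each player best-responding; Nash payoffs (8, 8).
Orbyt's commitment gain: 9 − 8 = 1.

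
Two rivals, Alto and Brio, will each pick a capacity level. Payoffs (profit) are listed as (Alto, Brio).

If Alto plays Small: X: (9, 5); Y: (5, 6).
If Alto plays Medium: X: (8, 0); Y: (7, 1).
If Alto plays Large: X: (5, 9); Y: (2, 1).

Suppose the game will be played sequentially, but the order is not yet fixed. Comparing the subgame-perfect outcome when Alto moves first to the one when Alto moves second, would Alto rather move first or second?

If Alto leads: Brio's best replies are Small→Y, Medium→Y, Large→X; Alto's induced payoffs 5, 7, 5; outcome (Medium, Y), payoffs (7, 1).
If Brio leads: Alto's best replies are X→Small, Y→Medium; Brio's induced payoffs 5, 1; outcome (Small, X), payoffs (9, 5).
Alto gets 7 moving first and 9 moving second, so Alto prefers to move second.

second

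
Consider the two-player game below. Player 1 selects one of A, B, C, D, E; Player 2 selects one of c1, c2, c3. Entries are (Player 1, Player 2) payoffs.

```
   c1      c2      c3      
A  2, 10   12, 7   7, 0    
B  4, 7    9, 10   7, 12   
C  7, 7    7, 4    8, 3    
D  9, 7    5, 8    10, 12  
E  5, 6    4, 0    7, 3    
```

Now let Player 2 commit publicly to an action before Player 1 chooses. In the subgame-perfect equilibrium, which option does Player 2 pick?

Backward induction with Player 2 moving first.
- c1 → Player 1 plays D (best of 2, 4, 7, 9, 5); Player 2 gets 7.
- c2 → Player 1 plays A (best of 12, 9, 7, 5, 4); Player 2 gets 7.
- c3 → Player 1 plays D (best of 7, 7, 8, 10, 7); Player 2 gets 12.
Player 2's induced payoffs are 7, 7, 12, so Player 2 commits to c3. Subgame-perfect outcome: (D, c3) with payoffs (10, 12).

c3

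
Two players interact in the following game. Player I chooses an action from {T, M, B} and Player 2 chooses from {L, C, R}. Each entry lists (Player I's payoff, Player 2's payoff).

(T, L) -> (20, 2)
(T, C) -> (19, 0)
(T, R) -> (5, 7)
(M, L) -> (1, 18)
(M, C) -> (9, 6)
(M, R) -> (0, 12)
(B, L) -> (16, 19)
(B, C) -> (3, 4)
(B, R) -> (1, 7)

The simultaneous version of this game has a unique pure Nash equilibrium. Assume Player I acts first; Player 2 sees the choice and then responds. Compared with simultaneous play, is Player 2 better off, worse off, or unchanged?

Work backward from Player 2's decision.
- T: Player 2 compares 2, 0, 7 and picks R; Player I would get 5.
- M: Player 2 compares 18, 6, 12 and picks L; Player I would get 1.
- B: Player 2 compares 19, 4, 7 and picks L; Player I would get 16.
Among 5, 1, 16, the best is 16 at B. Subgame-perfect outcome: (B, L) with payoffs (16, 19).
Under simultaneous play:
Player I's best replies: L→T; C→T; R→T.
Player 2's best replies: T→R; M→L; B→L.
Only (T, R) has each player best-responding; Nash payoffs (5, 7).
Player 2 earns 19 sequentially versus 7 at the Nash outcome: better off.

better off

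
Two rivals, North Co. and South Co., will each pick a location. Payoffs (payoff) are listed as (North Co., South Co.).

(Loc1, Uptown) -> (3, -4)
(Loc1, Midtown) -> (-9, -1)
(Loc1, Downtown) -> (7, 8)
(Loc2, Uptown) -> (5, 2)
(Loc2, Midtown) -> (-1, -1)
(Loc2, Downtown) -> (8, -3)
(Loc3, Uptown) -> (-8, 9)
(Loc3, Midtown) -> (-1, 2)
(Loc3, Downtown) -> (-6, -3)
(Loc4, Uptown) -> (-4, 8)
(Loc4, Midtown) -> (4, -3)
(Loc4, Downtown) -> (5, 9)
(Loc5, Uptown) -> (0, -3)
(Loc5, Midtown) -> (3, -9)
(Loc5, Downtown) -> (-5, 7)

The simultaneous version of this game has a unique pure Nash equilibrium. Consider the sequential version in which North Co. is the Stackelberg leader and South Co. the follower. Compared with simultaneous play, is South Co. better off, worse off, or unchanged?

Solve by backward induction (North Co. leads).
- Loc1: BR = Downtown, leader payoff 7.
- Loc2: BR = Uptown, leader payoff 5.
- Loc3: BR = Uptown, leader payoff -8.
- Loc4: BR = Downtown, leader payoff 5.
- Loc5: BR = Downtown, leader payoff -5.
North Co.'s induced payoffs are 7, 5, -8, 5, -5, so North Co. commits to Loc1. Subgame-perfect outcome: (Loc1, Downtown) with payoffs (7, 8).
For the simultaneous game, intersect best replies.
North Co.'s best replies: Uptown→Loc2; Midtown→Loc4; Downtown→Loc2.
South Co.'s best replies: Loc1→Downtown; Loc2→Uptown; Loc3→Uptown; Loc4→Downtown; Loc5→Downtown.
The unique mutual best reply is (Loc2, Uptown), giving (5, 2).
South Co. earns 8 sequentially versus 2 at the Nash outcome: better off.

better off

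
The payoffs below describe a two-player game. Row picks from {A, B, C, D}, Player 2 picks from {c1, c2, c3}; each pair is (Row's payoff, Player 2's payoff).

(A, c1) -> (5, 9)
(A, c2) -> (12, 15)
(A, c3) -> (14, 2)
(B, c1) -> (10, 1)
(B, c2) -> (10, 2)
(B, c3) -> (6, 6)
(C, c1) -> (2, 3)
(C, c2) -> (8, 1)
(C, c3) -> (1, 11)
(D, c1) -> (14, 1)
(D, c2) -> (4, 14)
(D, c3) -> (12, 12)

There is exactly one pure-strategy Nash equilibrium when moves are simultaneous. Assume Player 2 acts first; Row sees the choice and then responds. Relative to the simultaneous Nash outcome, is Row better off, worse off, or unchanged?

unchanged

Backward induction with Player 2 moving first.
- c1: BR = D, leader payoff 1.
- c2: BR = A, leader payoff 15.
- c3: BR = A, leader payoff 2.
Maximizing over 1, 15, 2, Player 2 chooses c2. Subgame-perfect outcome: (A, c2) with payoffs (12, 15).
Under simultaneous play:
Row's best replies: c1→D; c2→A; c3→A.
Player 2's best replies: A→c2; B→c3; C→c3; D→c2.
The unique mutual best reply is (A, c2), giving (12, 15).
Row earns 12 sequentially versus 12 at the Nash outcome: unchanged.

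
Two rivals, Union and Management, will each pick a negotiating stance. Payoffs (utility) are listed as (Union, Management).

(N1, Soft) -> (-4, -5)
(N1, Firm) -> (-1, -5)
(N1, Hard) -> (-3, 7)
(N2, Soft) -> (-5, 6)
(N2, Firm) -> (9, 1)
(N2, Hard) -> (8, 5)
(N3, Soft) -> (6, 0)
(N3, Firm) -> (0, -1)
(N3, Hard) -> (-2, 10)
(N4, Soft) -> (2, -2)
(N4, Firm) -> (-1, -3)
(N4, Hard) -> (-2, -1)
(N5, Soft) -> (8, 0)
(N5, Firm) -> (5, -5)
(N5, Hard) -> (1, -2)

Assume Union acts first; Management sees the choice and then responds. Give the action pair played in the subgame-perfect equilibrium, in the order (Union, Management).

Backward induction with Union moving first.
- N1 → Management plays Hard (best of -5, -5, 7); Union gets -3.
- N2 → Management plays Soft (best of 6, 1, 5); Union gets -5.
- N3 → Management plays Hard (best of 0, -1, 10); Union gets -2.
- N4 → Management plays Hard (best of -2, -3, -1); Union gets -2.
- N5 → Management plays Soft (best of 0, -5, -2); Union gets 8.
Maximizing over -3, -5, -2, -2, 8, Union chooses N5. Subgame-perfect outcome: (N5, Soft) with payoffs (8, 0).

(N5, Soft)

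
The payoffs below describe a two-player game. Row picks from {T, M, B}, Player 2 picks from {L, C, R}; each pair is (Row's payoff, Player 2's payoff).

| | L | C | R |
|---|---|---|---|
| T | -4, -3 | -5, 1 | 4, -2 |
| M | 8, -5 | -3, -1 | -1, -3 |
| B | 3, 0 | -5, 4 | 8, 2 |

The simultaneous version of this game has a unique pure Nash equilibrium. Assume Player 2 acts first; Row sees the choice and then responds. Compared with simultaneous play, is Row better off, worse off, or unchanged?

Work backward from Row's decision.
- L → Row plays M (best of -4, 8, 3); Player 2 gets -5.
- C → Row plays M (best of -5, -3, -5); Player 2 gets -1.
- R → Row plays B (best of 4, -1, 8); Player 2 gets 2.
Among -5, -1, 2, the best is 2 at R. Subgame-perfect outcome: (B, R) with payoffs (8, 2).
Under simultaneous play:
Row's best replies: L→M; C→M; R→B.
Player 2's best replies: T→C; M→C; B→C.
The unique mutual best reply is (M, C), giving (-3, -1).
Row earns 8 sequentially versus -3 at the Nash outcome: better off.

better off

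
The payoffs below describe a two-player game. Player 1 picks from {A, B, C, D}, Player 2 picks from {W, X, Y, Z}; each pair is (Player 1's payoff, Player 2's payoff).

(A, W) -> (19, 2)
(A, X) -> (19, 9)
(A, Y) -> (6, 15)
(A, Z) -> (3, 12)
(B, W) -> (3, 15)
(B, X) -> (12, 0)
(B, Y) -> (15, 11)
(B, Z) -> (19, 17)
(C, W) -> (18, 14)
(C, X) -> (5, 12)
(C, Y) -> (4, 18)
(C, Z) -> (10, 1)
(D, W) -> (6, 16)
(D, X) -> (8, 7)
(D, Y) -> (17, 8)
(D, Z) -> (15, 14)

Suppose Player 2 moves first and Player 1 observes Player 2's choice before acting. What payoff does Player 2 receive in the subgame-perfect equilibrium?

Work backward from Player 1's decision.
- W → Player 1 plays A (best of 19, 3, 18, 6); Player 2 gets 2.
- X → Player 1 plays A (best of 19, 12, 5, 8); Player 2 gets 9.
- Y → Player 1 plays D (best of 6, 15, 4, 17); Player 2 gets 8.
- Z → Player 1 plays B (best of 3, 19, 10, 15); Player 2 gets 17.
Maximizing over 2, 9, 8, 17, Player 2 chooses Z. Subgame-perfect outcome: (B, Z) with payoffs (19, 17).

17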